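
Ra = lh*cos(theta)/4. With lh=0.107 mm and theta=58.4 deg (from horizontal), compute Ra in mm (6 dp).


Ra = 0.107 * cos(58.4) / 4 = 0.014017 mm


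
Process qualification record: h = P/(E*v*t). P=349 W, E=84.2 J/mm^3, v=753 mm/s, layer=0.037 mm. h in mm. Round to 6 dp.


h = 349 / (84.2*753*0.037) = 0.14877 mm


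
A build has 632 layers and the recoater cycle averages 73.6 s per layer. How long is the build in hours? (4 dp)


t = 632 * 73.6 / 3600 = 12.9209 hrs


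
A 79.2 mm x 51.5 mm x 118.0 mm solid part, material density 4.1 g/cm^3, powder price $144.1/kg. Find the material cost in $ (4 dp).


V = 79.2 * 51.5 * 118.0 = 481298.4 mm^3 = 481.2984 cm^3
Mass = 481.2984 * 4.1 / 1000 = 1.97332344 kg
Cost = 1.97332344 * 144.1 = 284.3559 $


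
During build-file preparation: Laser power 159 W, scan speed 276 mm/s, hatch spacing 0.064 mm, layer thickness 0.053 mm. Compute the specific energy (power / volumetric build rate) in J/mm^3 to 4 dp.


Build rate = 276 * 0.064 * 0.053 = 0.936192 mm^3/s
SE = 159 / 0.936192 = 169.837 J/mm^3


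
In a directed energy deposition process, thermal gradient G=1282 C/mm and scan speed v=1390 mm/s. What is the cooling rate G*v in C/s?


CR = 1282 * 1390 = 1781980 C/s


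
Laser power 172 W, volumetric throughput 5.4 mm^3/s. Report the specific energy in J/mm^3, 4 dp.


SE = 172 / 5.4 = 31.8519 J/mm^3


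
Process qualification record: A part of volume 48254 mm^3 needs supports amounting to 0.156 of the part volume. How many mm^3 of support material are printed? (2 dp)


V_support = 48254 * 0.156 = 7527.62 mm^3


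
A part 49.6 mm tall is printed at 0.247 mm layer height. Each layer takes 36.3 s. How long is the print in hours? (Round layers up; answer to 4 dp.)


Layers = ceil(49.6/0.247) = 201
t = 201 * 36.3 / 3600 = 2.0268 hrs


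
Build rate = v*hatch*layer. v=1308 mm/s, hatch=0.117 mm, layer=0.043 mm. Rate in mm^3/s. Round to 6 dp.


Rate = 1308 * 0.117 * 0.043 = 6.580548 mm^3/s


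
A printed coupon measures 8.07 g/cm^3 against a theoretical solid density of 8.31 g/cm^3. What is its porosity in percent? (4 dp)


Porosity = (1-8.07/8.31)*100 = 2.8881 %


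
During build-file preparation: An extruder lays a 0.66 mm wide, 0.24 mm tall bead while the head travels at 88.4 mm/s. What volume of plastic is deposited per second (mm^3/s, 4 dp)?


Rate = 0.66 * 0.24 * 88.4 = 14.0026 mm^3/s


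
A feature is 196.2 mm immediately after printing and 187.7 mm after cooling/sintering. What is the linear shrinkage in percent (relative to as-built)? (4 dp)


Shrinkage = ((196.2-187.7)/196.2)*100 = 4.3323 %


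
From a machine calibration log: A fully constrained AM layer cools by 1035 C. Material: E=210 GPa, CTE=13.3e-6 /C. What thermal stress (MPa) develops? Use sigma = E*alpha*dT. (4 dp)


sigma = 210*1000 * 13.3e-6 * 1035 = 2890.755 MPa


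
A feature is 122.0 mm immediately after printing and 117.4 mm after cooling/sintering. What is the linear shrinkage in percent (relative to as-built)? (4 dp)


Shrinkage = ((122.0-117.4)/122.0)*100 = 3.7705 %


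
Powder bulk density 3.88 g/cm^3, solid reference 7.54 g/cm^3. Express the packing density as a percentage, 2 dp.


Packing = (3.88/7.54)*100 = 51.46 %


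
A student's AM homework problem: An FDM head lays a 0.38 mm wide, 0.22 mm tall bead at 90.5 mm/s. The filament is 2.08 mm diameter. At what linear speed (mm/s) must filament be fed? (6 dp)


Q = 0.38 * 0.22 * 90.5 = 7.5658 mm^3/s
A_fil = pi*(2.08/2)^2 = 3.39794661 mm^2
v_feed = 7.5658 / 3.39794661 = 2.22658 mm/s


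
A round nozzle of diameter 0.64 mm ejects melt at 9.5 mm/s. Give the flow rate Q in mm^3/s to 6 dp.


A = pi*(0.64/2)^2 = 0.32169909 mm^2
Q = 0.32169909 * 9.5 = 3.056141 mm^3/s


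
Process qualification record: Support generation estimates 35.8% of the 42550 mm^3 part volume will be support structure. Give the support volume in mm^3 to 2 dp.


V_support = 42550 * 0.358 = 15232.9 mm^3


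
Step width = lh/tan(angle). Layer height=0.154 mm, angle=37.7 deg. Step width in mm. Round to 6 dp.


step = 0.154 / tan(37.7) = 0.199253 mm


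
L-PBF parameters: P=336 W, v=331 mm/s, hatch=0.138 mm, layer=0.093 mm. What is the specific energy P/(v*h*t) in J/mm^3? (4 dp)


Build rate = 331 * 0.138 * 0.093 = 4.248054 mm^3/s
SE = 336 / 4.248054 = 79.095 J/mm^3


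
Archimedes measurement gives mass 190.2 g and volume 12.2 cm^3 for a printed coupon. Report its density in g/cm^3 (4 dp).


rho = 190.2 / 12.2 = 15.5902 g/cm^3


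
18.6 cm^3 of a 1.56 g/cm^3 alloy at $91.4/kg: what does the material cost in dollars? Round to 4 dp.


Mass = 18.6*1.56/1000 = 0.029016 kg
Cost = 0.029016 * 91.4 = 2.6521 $


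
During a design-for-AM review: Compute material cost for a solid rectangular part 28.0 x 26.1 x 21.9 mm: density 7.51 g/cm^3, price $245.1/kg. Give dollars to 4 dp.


V = 28.0 * 26.1 * 21.9 = 16004.52 mm^3 = 16.00452 cm^3
Mass = 16.00452 * 7.51 / 1000 = 0.12019395 kg
Cost = 0.12019395 * 245.1 = 29.4595 $


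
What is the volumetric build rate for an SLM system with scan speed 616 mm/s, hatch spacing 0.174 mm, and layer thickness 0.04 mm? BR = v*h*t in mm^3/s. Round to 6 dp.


Rate = 616 * 0.174 * 0.04 = 4.28736 mm^3/s


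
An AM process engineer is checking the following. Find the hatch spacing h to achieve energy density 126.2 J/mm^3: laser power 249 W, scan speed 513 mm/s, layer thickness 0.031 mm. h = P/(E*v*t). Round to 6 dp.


h = 249 / (126.2*513*0.031) = 0.124068 mm


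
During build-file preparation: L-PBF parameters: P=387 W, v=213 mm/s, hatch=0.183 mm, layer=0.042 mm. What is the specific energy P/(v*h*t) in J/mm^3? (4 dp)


Build rate = 213 * 0.183 * 0.042 = 1.637118 mm^3/s
SE = 387 / 1.637118 = 236.391 J/mm^3


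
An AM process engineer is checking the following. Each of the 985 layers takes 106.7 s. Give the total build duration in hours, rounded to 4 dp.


t = 985 * 106.7 / 3600 = 29.1943 hrs


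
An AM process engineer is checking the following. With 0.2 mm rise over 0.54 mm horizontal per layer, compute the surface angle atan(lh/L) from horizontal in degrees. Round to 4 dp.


angle = atan(0.2/0.54) = 20.3231 degrees


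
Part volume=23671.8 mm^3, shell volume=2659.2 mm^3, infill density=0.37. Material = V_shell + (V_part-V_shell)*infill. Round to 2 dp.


V_infill = (23671.8 - 2659.2) * 0.37 = 7774.66
V_total = 2659.2 + 7774.66 = 10433.86 mm^3


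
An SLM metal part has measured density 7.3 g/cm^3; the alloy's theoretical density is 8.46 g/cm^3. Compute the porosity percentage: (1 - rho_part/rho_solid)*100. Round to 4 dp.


Porosity = (1-7.3/8.46)*100 = 13.7116 %


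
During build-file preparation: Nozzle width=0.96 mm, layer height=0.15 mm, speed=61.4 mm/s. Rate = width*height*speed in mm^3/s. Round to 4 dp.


Rate = 0.96 * 0.15 * 61.4 = 8.8416 mm^3/s


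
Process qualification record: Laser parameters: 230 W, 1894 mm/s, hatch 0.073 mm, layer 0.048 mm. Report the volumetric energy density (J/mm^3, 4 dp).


E = 230 / (1894*0.073*0.048) = 34.6564 J/mm^3


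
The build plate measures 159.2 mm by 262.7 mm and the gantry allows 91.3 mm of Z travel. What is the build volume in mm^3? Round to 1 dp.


V = 159.2 * 262.7 * 91.3 = 3818334.0 mm^3


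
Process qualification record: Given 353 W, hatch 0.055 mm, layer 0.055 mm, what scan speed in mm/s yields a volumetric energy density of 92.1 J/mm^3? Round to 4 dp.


v = 353 / (92.1*0.055*0.055) = 1267.0382 mm/s


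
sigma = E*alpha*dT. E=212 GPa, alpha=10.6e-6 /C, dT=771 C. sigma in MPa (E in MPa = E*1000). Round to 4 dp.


sigma = 212*1000 * 10.6e-6 * 771 = 1732.5912 MPa


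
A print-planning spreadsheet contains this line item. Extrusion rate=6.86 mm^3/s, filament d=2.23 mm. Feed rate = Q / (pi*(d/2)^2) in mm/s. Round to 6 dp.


A = pi*(2.23/2)^2 = 3.905707
v = 6.86 / 3.905707 = 1.756404 mm/s


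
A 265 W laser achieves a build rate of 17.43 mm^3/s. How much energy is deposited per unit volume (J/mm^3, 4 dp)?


SE = 265 / 17.43 = 15.2037 J/mm^3


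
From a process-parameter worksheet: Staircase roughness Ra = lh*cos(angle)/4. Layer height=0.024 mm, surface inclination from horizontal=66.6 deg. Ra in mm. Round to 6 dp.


Ra = 0.024 * cos(66.6) / 4 = 0.002383 mm


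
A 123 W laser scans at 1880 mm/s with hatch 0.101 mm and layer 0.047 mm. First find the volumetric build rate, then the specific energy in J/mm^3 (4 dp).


Build rate = 1880 * 0.101 * 0.047 = 8.92436 mm^3/s
SE = 123 / 8.92436 = 13.7825 J/mm^3


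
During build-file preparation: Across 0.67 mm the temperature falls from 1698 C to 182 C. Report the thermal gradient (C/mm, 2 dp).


G = (1698-182)/0.67 = 2262.69 C/mm


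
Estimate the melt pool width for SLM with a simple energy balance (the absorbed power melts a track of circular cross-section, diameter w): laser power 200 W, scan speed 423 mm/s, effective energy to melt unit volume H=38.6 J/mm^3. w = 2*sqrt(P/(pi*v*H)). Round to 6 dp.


w = 2*sqrt(200/(pi*423*38.6)) = 0.124884 mm


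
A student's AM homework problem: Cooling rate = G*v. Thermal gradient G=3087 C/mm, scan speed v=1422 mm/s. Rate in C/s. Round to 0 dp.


CR = 3087 * 1422 = 4389714 C/s


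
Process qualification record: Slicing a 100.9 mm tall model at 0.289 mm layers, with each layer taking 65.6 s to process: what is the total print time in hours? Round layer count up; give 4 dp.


Layers = ceil(100.9/0.289) = 350
t = 350 * 65.6 / 3600 = 6.3778 hrs


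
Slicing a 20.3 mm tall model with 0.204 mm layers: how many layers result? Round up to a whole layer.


Layers = ceil(20.3/0.204) = 100


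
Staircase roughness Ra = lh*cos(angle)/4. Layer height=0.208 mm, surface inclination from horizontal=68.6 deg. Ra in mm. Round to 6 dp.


Ra = 0.208 * cos(68.6) / 4 = 0.018974 mm


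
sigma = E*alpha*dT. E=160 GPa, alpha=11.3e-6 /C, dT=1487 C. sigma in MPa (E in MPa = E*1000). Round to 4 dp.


sigma = 160*1000 * 11.3e-6 * 1487 = 2688.496 MPa


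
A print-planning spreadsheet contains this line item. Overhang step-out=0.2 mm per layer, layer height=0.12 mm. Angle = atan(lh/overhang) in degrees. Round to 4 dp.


angle = atan(0.12/0.2) = 30.9638 degrees


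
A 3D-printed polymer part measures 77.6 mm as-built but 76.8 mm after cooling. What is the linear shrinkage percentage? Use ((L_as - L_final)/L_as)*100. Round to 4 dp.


Shrinkage = ((77.6-76.8)/77.6)*100 = 1.0309 %


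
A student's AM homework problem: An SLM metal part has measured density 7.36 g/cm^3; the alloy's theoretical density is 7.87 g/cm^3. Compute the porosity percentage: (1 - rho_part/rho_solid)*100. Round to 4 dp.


Porosity = (1-7.36/7.87)*100 = 6.4803 %


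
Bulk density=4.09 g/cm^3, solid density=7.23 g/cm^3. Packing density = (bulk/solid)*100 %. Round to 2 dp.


Packing = (4.09/7.23)*100 = 56.57 %


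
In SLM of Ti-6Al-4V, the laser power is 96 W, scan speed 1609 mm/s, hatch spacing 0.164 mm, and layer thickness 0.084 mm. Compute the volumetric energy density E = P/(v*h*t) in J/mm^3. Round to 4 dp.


E = 96 / (1609*0.164*0.084) = 4.331 J/mm^3


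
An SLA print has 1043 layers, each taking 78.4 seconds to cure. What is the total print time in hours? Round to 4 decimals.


t = 1043 * 78.4 / 3600 = 22.7142 hrs


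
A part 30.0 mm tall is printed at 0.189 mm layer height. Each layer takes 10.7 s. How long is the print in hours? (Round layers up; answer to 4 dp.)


Layers = ceil(30.0/0.189) = 159
t = 159 * 10.7 / 3600 = 0.4726 hrs


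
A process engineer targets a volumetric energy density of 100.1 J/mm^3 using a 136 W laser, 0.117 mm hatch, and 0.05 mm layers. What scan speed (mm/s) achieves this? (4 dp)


v = 136 / (100.1*0.117*0.05) = 232.2464 mm/s


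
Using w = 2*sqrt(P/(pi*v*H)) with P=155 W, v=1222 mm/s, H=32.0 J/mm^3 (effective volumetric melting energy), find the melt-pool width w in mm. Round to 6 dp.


w = 2*sqrt(155/(pi*1222*32.0)) = 0.071041 mm


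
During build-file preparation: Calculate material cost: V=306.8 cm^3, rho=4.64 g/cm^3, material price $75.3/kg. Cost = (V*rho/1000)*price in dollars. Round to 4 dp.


Mass = 306.8*4.64/1000 = 1.423552 kg
Cost = 1.423552 * 75.3 = 107.1935 $


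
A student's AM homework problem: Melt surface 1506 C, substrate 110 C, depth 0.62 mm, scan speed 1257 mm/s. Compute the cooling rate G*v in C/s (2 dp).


G = (1506-110)/0.62 = 2251.61290323 C/mm
CR = 2251.61290323 * 1257 = 2830277.42 C/s


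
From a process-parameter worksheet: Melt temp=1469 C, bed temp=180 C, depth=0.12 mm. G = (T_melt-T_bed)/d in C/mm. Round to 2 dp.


G = (1469-180)/0.12 = 10741.67 C/mm


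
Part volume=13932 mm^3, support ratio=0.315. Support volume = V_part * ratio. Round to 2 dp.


V_support = 13932 * 0.315 = 4388.58 mm^3


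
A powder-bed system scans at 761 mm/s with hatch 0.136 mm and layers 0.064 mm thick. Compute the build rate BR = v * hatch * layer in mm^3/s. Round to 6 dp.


Rate = 761 * 0.136 * 0.064 = 6.623744 mm^3/s


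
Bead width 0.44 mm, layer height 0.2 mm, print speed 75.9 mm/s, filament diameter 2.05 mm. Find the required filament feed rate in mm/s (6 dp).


Q = 0.44 * 0.2 * 75.9 = 6.6792 mm^3/s
A_fil = pi*(2.05/2)^2 = 3.30063578 mm^2
v_feed = 6.6792 / 3.30063578 = 2.02361 mm/s


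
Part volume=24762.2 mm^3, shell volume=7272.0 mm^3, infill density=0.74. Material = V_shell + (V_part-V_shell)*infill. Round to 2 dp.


V_infill = (24762.2 - 7272.0) * 0.74 = 12942.75
V_total = 7272.0 + 12942.75 = 20214.75 mm^3


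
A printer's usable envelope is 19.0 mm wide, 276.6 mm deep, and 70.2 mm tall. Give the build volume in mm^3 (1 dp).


V = 19.0 * 276.6 * 70.2 = 368929.1 mm^3


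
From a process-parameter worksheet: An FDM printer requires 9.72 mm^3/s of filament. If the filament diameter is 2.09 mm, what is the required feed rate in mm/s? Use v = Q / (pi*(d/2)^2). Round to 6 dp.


A = pi*(2.09/2)^2 = 3.430698
v = 9.72 / 3.430698 = 2.833243 mm/s


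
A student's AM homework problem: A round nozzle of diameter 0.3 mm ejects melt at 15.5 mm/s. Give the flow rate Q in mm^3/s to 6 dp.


A = pi*(0.3/2)^2 = 0.07068583 mm^2
Q = 0.07068583 * 15.5 = 1.09563 mm^3/s


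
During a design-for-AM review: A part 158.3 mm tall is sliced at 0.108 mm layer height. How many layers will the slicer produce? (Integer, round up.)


Layers = ceil(158.3/0.108) = 1466


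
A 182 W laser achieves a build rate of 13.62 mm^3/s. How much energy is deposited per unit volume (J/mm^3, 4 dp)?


SE = 182 / 13.62 = 13.3627 J/mm^3


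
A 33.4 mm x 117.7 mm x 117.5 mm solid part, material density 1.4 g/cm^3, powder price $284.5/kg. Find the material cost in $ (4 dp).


V = 33.4 * 117.7 * 117.5 = 461913.65 mm^3 = 461.91365 cm^3
Mass = 461.91365 * 1.4 / 1000 = 0.64667911 kg
Cost = 0.64667911 * 284.5 = 183.9802 $


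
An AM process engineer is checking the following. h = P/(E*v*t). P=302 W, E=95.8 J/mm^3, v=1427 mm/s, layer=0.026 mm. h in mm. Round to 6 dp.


h = 302 / (95.8*1427*0.026) = 0.084966 mm


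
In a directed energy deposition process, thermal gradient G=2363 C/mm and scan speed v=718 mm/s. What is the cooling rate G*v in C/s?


CR = 2363 * 718 = 1696634 C/s


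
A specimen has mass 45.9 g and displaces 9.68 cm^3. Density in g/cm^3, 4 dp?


rho = 45.9 / 9.68 = 4.7417 g/cm^3


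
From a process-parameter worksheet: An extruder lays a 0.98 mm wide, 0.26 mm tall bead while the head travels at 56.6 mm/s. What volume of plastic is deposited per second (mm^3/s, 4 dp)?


Rate = 0.98 * 0.26 * 56.6 = 14.4217 mm^3/s


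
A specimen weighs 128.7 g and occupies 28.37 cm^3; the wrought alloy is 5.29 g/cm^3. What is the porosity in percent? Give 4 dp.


rho_part = 128.7 / 28.37 = 4.5364822 g/cm^3
Porosity = (1 - 4.5364822/5.29)*100 = 14.2442 %


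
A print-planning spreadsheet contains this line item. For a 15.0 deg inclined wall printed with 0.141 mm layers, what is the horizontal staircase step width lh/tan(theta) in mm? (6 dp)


step = 0.141 / tan(15.0) = 0.526219 mm


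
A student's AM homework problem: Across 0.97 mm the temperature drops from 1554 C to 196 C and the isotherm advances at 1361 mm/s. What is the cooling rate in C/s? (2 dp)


G = (1554-196)/0.97 = 1400.0 C/mm
CR = 1400.0 * 1361 = 1905400.0 C/s


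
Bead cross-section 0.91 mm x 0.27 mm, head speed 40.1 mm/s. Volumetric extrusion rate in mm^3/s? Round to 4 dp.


Rate = 0.91 * 0.27 * 40.1 = 9.8526 mm^3/s


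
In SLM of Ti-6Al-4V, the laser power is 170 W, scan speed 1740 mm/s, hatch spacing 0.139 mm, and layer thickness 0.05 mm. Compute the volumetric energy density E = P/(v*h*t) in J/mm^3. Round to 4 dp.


E = 170 / (1740*0.139*0.05) = 14.0577 J/mm^3


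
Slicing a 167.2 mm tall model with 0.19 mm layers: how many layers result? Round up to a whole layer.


Layers = ceil(167.2/0.19) = 880


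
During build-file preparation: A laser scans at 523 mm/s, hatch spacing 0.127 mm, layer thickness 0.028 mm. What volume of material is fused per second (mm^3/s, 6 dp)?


Rate = 523 * 0.127 * 0.028 = 1.859788 mm^3/s


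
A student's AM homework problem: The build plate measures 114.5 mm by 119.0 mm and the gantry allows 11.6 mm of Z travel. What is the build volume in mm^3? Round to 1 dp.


V = 114.5 * 119.0 * 11.6 = 158055.8 mm^3


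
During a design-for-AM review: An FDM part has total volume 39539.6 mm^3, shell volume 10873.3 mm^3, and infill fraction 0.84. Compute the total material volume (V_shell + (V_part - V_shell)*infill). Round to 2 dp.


V_infill = (39539.6 - 10873.3) * 0.84 = 24079.69
V_total = 10873.3 + 24079.69 = 34952.99 mm^3


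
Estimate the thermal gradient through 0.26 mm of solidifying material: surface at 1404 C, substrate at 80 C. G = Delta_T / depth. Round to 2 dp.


G = (1404-80)/0.26 = 5092.31 C/mm


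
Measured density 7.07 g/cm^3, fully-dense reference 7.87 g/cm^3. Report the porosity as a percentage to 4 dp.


Porosity = (1-7.07/7.87)*100 = 10.1652 %


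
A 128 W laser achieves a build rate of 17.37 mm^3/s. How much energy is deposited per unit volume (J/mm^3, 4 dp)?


SE = 128 / 17.37 = 7.369 J/mm^3


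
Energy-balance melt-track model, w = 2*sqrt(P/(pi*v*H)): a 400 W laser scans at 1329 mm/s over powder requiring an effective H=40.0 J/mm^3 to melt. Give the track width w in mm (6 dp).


w = 2*sqrt(400/(pi*1329*40.0)) = 0.09788 mm


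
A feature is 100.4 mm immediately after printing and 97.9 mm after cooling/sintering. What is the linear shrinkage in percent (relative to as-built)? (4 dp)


Shrinkage = ((100.4-97.9)/100.4)*100 = 2.49 %


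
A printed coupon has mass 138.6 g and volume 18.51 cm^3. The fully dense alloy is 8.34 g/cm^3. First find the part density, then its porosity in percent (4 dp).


rho_part = 138.6 / 18.51 = 7.48784441 g/cm^3
Porosity = (1 - 7.48784441/8.34)*100 = 10.2177 %


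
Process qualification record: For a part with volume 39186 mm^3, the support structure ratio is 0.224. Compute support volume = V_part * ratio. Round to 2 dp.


V_support = 39186 * 0.224 = 8777.66 mm^3


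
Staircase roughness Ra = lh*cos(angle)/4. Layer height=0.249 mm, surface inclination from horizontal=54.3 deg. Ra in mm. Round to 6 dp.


Ra = 0.249 * cos(54.3) / 4 = 0.036325 mm


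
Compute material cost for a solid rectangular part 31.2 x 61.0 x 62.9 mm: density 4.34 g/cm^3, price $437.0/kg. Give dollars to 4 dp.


V = 31.2 * 61.0 * 62.9 = 119711.28 mm^3 = 119.71128 cm^3
Mass = 119.71128 * 4.34 / 1000 = 0.51954696 kg
Cost = 0.51954696 * 437.0 = 227.042 $


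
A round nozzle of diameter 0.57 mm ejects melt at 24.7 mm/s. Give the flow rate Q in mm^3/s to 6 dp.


A = pi*(0.57/2)^2 = 0.25517586 mm^2
Q = 0.25517586 * 24.7 = 6.302844 mm^3/s


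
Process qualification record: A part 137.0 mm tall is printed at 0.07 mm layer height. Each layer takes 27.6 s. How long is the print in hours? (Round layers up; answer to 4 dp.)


Layers = ceil(137.0/0.07) = 1958
t = 1958 * 27.6 / 3600 = 15.0113 hrs


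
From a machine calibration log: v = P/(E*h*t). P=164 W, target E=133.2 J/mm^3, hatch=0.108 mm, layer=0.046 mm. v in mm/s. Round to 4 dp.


v = 164 / (133.2*0.108*0.046) = 247.8324 mm/s


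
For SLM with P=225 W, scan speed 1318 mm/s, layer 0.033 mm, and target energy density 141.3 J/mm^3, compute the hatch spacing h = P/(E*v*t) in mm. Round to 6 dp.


h = 225 / (141.3*1318*0.033) = 0.036611 mm


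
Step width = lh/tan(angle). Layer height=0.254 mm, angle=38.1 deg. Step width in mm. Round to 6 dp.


step = 0.254 / tan(38.1) = 0.323938 mm


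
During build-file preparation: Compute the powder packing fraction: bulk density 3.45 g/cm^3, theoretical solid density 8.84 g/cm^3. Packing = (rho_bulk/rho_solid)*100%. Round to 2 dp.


Packing = (3.45/8.84)*100 = 39.03 %


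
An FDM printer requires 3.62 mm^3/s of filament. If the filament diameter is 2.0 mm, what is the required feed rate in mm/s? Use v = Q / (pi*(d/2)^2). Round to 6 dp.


A = pi*(2.0/2)^2 = 3.141593
v = 3.62 / 3.141593 = 1.152282 mm/s


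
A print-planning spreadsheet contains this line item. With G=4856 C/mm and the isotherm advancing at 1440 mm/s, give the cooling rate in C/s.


CR = 4856 * 1440 = 6992640 C/s


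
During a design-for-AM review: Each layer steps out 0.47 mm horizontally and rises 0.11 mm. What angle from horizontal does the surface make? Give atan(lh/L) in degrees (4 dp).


angle = atan(0.11/0.47) = 13.1726 degrees


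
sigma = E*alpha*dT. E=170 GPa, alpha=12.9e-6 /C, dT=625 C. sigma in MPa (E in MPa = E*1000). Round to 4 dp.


sigma = 170*1000 * 12.9e-6 * 625 = 1370.625 MPa


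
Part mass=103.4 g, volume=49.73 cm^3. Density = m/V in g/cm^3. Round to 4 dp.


rho = 103.4 / 49.73 = 2.0792 g/cm^3


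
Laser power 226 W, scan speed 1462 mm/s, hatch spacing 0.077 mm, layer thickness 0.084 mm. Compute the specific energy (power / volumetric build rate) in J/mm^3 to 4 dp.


Build rate = 1462 * 0.077 * 0.084 = 9.456216 mm^3/s
SE = 226 / 9.456216 = 23.8996 J/mm^3


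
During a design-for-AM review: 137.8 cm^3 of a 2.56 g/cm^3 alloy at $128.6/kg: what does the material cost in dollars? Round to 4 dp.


Mass = 137.8*2.56/1000 = 0.352768 kg
Cost = 0.352768 * 128.6 = 45.366 $


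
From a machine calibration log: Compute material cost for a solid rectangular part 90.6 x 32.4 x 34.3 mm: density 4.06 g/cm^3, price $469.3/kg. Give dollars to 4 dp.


V = 90.6 * 32.4 * 34.3 = 100685.592 mm^3 = 100.685592 cm^3
Mass = 100.685592 * 4.06 / 1000 = 0.4087835 kg
Cost = 0.4087835 * 469.3 = 191.8421 $


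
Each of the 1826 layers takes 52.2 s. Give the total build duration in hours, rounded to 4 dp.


t = 1826 * 52.2 / 3600 = 26.477 hrs


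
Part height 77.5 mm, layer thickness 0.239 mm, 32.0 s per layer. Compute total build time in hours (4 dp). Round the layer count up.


Layers = ceil(77.5/0.239) = 325
t = 325 * 32.0 / 3600 = 2.8889 hrs


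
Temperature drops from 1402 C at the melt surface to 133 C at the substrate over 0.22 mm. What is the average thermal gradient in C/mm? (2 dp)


G = (1402-133)/0.22 = 5768.18 C/mm


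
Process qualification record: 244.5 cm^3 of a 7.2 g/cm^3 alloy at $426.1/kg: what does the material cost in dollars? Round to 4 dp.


Mass = 244.5*7.2/1000 = 1.7604 kg
Cost = 1.7604 * 426.1 = 750.1064 $


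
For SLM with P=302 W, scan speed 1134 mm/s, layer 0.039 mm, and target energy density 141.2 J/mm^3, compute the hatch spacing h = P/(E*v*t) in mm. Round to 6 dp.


h = 302 / (141.2*1134*0.039) = 0.048361 mm


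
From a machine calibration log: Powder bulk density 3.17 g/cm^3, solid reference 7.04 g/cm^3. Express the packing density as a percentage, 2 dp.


Packing = (3.17/7.04)*100 = 45.03 %


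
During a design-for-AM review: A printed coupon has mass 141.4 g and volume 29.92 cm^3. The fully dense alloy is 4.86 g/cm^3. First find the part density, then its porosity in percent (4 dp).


rho_part = 141.4 / 29.92 = 4.72593583 g/cm^3
Porosity = (1 - 4.72593583/4.86)*100 = 2.7585 %


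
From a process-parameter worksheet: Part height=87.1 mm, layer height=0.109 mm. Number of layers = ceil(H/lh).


Layers = ceil(87.1/0.109) = 800


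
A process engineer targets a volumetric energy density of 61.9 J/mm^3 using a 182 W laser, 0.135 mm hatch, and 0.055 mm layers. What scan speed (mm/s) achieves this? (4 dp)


v = 182 / (61.9*0.135*0.055) = 395.9901 mm/s


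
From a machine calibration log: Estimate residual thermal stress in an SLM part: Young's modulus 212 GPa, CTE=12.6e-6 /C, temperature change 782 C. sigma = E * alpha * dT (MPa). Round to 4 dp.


sigma = 212*1000 * 12.6e-6 * 782 = 2088.8784 MPa


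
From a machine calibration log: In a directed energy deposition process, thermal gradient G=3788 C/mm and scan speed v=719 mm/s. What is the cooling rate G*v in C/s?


CR = 3788 * 719 = 2723572 C/s


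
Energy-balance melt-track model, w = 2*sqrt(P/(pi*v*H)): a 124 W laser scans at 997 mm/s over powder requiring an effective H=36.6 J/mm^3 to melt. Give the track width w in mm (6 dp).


w = 2*sqrt(124/(pi*997*36.6)) = 0.065778 mm


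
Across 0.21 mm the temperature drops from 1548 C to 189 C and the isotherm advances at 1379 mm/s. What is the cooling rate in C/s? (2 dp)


G = (1548-189)/0.21 = 6471.42857143 C/mm
CR = 6471.42857143 * 1379 = 8924100.0 C/s


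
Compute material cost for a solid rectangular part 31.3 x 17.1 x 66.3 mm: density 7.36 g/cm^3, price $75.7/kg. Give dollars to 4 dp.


V = 31.3 * 17.1 * 66.3 = 35485.749 mm^3 = 35.485749 cm^3
Mass = 35.485749 * 7.36 / 1000 = 0.26117511 kg
Cost = 0.26117511 * 75.7 = 19.771 $


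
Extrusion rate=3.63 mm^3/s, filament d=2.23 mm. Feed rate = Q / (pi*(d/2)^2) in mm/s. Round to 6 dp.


A = pi*(2.23/2)^2 = 3.905707
v = 3.63 / 3.905707 = 0.929409 mm/s


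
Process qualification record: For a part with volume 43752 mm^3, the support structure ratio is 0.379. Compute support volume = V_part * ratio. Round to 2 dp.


V_support = 43752 * 0.379 = 16582.01 mm^3


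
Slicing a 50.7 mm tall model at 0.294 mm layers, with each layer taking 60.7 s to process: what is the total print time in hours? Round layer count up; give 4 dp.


Layers = ceil(50.7/0.294) = 173
t = 173 * 60.7 / 3600 = 2.917 hrs


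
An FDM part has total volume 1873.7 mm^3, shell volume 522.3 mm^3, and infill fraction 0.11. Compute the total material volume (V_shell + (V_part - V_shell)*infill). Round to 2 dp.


V_infill = (1873.7 - 522.3) * 0.11 = 148.65
V_total = 522.3 + 148.65 = 670.95 mm^3


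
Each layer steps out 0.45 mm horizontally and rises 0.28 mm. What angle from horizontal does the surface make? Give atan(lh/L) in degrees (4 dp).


angle = atan(0.28/0.45) = 31.8908 degrees


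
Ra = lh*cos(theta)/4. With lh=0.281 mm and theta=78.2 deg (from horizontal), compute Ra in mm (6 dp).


Ra = 0.281 * cos(78.2) / 4 = 0.014366 mm


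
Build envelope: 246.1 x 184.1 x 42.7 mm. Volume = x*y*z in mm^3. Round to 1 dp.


V = 246.1 * 184.1 * 42.7 = 1934609.3 mm^3


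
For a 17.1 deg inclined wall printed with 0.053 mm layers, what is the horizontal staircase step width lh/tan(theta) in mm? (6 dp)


step = 0.053 / tan(17.1) = 0.172279 mm


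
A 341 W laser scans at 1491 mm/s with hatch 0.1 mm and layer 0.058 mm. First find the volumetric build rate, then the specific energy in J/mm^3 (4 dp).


Build rate = 1491 * 0.1 * 0.058 = 8.6478 mm^3/s
SE = 341 / 8.6478 = 39.432 J/mm^3


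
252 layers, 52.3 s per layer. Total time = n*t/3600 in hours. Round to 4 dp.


t = 252 * 52.3 / 3600 = 3.661 hrs


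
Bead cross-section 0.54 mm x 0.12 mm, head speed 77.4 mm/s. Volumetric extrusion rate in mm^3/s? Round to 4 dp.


Rate = 0.54 * 0.12 * 77.4 = 5.0155 mm^3/s


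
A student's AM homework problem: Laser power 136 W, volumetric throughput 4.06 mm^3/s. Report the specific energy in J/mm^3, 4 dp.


SE = 136 / 4.06 = 33.4975 J/mm^3


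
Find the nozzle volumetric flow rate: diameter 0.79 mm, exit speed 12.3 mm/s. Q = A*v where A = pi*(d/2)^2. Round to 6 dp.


A = pi*(0.79/2)^2 = 0.49016699 mm^2
Q = 0.49016699 * 12.3 = 6.029054 mm^3/s


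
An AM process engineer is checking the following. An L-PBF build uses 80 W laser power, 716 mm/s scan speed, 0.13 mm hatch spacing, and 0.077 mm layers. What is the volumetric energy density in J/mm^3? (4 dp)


E = 80 / (716*0.13*0.077) = 11.162 J/mm^3


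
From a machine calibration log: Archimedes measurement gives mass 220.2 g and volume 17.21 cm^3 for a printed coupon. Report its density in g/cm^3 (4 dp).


rho = 220.2 / 17.21 = 12.7949 g/cm^3


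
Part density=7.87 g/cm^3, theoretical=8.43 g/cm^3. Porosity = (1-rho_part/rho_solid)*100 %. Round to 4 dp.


Porosity = (1-7.87/8.43)*100 = 6.6429 %


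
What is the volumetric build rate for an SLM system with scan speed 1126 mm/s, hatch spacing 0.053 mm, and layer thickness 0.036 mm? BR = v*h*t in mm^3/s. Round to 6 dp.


Rate = 1126 * 0.053 * 0.036 = 2.148408 mm^3/s


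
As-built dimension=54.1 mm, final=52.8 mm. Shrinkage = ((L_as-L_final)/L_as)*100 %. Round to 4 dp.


Shrinkage = ((54.1-52.8)/54.1)*100 = 2.403 %


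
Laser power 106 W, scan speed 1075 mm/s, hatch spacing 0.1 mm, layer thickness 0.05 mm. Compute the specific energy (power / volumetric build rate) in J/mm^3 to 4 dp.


Build rate = 1075 * 0.1 * 0.05 = 5.375 mm^3/s
SE = 106 / 5.375 = 19.7209 J/mm^3


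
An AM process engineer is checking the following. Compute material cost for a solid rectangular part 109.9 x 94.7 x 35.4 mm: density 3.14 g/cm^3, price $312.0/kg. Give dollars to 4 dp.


V = 109.9 * 94.7 * 35.4 = 368426.562 mm^3 = 368.426562 cm^3
Mass = 368.426562 * 3.14 / 1000 = 1.1568594 kg
Cost = 1.1568594 * 312.0 = 360.9401 $


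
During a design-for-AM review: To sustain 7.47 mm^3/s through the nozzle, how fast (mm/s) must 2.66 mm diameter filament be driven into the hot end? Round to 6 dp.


A = pi*(2.66/2)^2 = 5.557163
v = 7.47 / 5.557163 = 1.344211 mm/s


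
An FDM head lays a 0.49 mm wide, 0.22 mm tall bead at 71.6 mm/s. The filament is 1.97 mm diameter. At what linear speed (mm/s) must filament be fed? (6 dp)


Q = 0.49 * 0.22 * 71.6 = 7.71848 mm^3/s
A_fil = pi*(1.97/2)^2 = 3.04805173 mm^2
v_feed = 7.71848 / 3.04805173 = 2.532267 mm/s


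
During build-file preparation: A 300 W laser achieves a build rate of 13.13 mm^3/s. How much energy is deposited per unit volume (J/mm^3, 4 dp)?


SE = 300 / 13.13 = 22.8484 J/mm^3


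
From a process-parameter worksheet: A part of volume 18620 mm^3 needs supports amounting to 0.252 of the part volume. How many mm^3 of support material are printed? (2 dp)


V_support = 18620 * 0.252 = 4692.24 mm^3


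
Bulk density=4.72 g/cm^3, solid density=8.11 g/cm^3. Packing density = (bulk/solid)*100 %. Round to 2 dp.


Packing = (4.72/8.11)*100 = 58.2 %


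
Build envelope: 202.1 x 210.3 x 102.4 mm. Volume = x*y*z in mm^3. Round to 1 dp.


V = 202.1 * 210.3 * 102.4 = 4352166.9 mm^3


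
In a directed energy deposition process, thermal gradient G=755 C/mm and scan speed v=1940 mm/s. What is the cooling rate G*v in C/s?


CR = 755 * 1940 = 1464700 C/s


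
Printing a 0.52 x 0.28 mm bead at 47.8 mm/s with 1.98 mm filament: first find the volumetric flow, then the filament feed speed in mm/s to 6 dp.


Q = 0.52 * 0.28 * 47.8 = 6.95968 mm^3/s
A_fil = pi*(1.98/2)^2 = 3.07907496 mm^2
v_feed = 6.95968 / 3.07907496 = 2.260315 mm/s


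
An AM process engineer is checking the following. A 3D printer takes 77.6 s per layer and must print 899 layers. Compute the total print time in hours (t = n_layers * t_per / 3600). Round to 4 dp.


t = 899 * 77.6 / 3600 = 19.3784 hrs


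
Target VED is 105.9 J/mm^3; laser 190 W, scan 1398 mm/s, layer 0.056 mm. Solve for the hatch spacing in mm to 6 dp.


h = 190 / (105.9*1398*0.056) = 0.022917 mm


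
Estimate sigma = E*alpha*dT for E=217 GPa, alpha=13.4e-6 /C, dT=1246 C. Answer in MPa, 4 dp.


sigma = 217*1000 * 13.4e-6 * 1246 = 3623.1188 MPa


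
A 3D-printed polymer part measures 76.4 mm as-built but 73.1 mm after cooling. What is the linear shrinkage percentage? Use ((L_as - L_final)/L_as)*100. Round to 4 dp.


Shrinkage = ((76.4-73.1)/76.4)*100 = 4.3194 %


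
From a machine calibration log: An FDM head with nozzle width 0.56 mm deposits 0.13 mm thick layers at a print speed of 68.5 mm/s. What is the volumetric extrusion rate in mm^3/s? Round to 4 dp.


Rate = 0.56 * 0.13 * 68.5 = 4.9868 mm^3/s


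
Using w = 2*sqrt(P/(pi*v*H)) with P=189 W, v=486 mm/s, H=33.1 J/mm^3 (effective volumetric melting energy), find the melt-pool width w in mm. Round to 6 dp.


w = 2*sqrt(189/(pi*486*33.1)) = 0.122308 mm


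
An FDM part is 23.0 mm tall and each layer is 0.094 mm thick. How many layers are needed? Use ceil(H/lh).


Layers = ceil(23.0/0.094) = 245


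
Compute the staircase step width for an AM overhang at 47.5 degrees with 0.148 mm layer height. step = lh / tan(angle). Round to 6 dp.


step = 0.148 / tan(47.5) = 0.135617 mm


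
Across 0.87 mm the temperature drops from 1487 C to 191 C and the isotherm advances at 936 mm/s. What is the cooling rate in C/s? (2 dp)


G = (1487-191)/0.87 = 1489.65517241 C/mm
CR = 1489.65517241 * 936 = 1394317.24 C/s


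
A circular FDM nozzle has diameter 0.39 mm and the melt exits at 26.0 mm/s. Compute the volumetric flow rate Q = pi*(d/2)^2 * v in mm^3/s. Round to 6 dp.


A = pi*(0.39/2)^2 = 0.11945906 mm^2
Q = 0.11945906 * 26.0 = 3.105936 mm^3/s


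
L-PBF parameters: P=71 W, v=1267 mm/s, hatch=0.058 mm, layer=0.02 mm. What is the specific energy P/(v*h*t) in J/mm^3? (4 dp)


Build rate = 1267 * 0.058 * 0.02 = 1.46972 mm^3/s
SE = 71 / 1.46972 = 48.3085 J/mm^3


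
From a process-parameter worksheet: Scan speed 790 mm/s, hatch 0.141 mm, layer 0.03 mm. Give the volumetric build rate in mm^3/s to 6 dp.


Rate = 790 * 0.141 * 0.03 = 3.3417 mm^3/s


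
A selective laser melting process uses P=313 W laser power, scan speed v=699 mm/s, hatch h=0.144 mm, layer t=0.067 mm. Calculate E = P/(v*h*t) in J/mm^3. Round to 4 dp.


E = 313 / (699*0.144*0.067) = 46.412 J/mm^3


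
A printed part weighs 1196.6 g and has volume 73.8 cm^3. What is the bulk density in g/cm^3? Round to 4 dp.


rho = 1196.6 / 73.8 = 16.2141 g/cm^3


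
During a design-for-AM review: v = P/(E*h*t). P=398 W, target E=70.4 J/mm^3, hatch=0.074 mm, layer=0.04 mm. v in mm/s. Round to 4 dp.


v = 398 / (70.4*0.074*0.04) = 1909.9355 mm/s


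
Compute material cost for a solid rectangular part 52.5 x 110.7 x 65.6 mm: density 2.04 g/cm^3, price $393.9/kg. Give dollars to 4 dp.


V = 52.5 * 110.7 * 65.6 = 381250.8 mm^3 = 381.2508 cm^3
Mass = 381.2508 * 2.04 / 1000 = 0.77775163 kg
Cost = 0.77775163 * 393.9 = 306.3564 $


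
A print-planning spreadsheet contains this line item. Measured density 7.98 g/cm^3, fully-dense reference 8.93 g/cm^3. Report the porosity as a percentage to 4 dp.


Porosity = (1-7.98/8.93)*100 = 10.6383 %


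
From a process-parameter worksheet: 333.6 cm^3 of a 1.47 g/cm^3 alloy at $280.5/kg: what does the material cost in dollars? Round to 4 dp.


Mass = 333.6*1.47/1000 = 0.490392 kg
Cost = 0.490392 * 280.5 = 137.555 $


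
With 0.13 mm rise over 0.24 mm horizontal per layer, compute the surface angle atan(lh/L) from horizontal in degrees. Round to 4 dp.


angle = atan(0.13/0.24) = 28.4429 degrees


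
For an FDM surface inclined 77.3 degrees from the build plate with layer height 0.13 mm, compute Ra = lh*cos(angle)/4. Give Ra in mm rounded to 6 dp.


Ra = 0.13 * cos(77.3) / 4 = 0.007145 mm


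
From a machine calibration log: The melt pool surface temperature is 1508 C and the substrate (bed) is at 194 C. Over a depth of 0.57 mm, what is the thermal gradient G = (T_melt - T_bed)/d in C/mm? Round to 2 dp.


G = (1508-194)/0.57 = 2305.26 C/mm


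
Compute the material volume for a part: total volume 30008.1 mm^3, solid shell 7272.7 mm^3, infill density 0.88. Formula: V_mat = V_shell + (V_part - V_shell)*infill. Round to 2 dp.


V_infill = (30008.1 - 7272.7) * 0.88 = 20007.15
V_total = 7272.7 + 20007.15 = 27279.85 mm^3


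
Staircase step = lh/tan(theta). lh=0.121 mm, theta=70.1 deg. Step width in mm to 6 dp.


step = 0.121 / tan(70.1) = 0.043801 mm


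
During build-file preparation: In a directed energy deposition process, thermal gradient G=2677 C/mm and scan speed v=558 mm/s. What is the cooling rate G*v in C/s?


CR = 2677 * 558 = 1493766 C/s


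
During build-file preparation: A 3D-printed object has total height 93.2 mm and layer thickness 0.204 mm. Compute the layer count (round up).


Layers = ceil(93.2/0.204) = 457


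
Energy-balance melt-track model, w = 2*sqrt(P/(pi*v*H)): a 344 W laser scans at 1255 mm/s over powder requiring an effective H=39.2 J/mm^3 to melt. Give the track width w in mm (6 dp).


w = 2*sqrt(344/(pi*1255*39.2)) = 0.094356 mm


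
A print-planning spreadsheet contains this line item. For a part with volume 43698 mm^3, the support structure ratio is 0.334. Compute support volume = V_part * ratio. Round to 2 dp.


V_support = 43698 * 0.334 = 14595.13 mm^3


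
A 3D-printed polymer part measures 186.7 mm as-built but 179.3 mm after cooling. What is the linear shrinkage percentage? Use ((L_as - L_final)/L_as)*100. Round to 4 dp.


Shrinkage = ((186.7-179.3)/186.7)*100 = 3.9636 %


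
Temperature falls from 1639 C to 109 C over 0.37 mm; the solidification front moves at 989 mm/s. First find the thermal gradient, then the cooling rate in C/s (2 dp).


G = (1639-109)/0.37 = 4135.13513514 C/mm
CR = 4135.13513514 * 989 = 4089648.65 C/s


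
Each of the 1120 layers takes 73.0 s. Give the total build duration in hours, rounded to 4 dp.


t = 1120 * 73.0 / 3600 = 22.7111 hrs


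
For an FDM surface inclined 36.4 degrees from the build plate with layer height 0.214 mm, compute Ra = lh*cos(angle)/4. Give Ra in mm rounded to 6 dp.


Ra = 0.214 * cos(36.4) / 4 = 0.043062 mm


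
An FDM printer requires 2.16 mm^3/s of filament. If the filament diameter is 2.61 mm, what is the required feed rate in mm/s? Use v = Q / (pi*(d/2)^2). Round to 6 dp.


A = pi*(2.61/2)^2 = 5.350211
v = 2.16 / 5.350211 = 0.403722 mm/s


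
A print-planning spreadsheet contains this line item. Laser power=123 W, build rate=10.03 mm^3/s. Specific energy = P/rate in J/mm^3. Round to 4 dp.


SE = 123 / 10.03 = 12.2632 J/mm^3


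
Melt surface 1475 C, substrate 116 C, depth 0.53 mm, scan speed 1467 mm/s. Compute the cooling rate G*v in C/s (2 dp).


G = (1475-116)/0.53 = 2564.1509434 C/mm
CR = 2564.1509434 * 1467 = 3761609.43 C/s


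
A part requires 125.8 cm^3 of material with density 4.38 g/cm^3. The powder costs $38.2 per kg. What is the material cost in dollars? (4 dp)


Mass = 125.8*4.38/1000 = 0.551004 kg
Cost = 0.551004 * 38.2 = 21.0484 $


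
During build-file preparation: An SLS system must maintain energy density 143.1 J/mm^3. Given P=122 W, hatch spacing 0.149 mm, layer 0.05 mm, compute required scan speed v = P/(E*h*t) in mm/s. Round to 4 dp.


v = 122 / (143.1*0.149*0.05) = 114.4363 mm/s


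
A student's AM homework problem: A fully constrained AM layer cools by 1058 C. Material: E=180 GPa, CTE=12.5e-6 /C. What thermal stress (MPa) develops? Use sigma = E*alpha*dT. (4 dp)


sigma = 180*1000 * 12.5e-6 * 1058 = 2380.5 MPa


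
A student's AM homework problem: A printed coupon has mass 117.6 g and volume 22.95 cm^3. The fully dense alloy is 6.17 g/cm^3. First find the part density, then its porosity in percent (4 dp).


rho_part = 117.6 / 22.95 = 5.12418301 g/cm^3
Porosity = (1 - 5.12418301/6.17)*100 = 16.95 %
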